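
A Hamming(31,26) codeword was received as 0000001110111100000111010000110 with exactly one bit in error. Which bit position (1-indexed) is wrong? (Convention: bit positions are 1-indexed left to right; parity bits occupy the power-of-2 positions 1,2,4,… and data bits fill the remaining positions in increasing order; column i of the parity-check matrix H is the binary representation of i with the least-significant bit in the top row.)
Syndrome s = H · r^T (mod 2), r = 0000001110111100000111010000110:
  s[0] = (1010101010101010101010101010101)·(0000001110111100000111010000110) mod 2 = 0+0+0+0+0+0+1+0+1+0+1+0+1+0+0+0+0+0+0+0+1+0+0+0+0+0+0+0+1+0+0 mod 2 = 0
  s[1] = (0110011001100110011001100110011)·(0000001110111100000111010000110) mod 2 = 0+0+0+0+0+0+1+0+0+0+1+0+0+1+0+0+0+0+0+0+0+1+0+0+0+0+0+0+0+1+0 mod 2 = 1
  s[2] = (0001111000011110000111100001111)·(0000001110111100000111010000110) mod 2 = 0+0+0+0+0+0+1+0+0+0+0+1+1+1+0+0+0+0+0+1+1+1+0+0+0+0+0+0+1+1+0 mod 2 = 1
  s[3] = (0000000111111110000000011111111)·(0000001110111100000111010000110) mod 2 = 0+0+0+0+0+0+0+1+1+0+1+1+1+1+0+0+0+0+0+0+0+0+0+1+0+0+0+0+1+1+0 mod 2 = 1
  s[4] = (0000000000000001111111111111111)·(0000001110111100000111010000110) mod 2 = 0+0+0+0+0+0+0+0+0+0+0+0+0+0+0+0+0+0+0+1+1+1+0+1+0+0+0+0+1+1+0 mod 2 = 0
Syndrome = 01110
Column i of H is the binary representation of i, so the syndrome is the binary index of the flipped bit.
Read s = 01110 with s[0] as LSB: 0·2^0 + 1·2^1 + 1·2^2 + 1·2^3 + 0·2^4 = 14.
Error is at bit position 14.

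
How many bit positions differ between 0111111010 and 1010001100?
XOR = 1101110110, count of 1s = 7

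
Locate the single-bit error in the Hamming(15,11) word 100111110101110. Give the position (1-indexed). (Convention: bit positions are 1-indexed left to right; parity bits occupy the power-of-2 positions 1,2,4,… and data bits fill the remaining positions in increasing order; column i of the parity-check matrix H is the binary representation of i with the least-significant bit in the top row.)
Syndrome s = H · r^T (mod 2), r = 100111110101110:
  s[0] = (101010101010101)·(100111110101110) mod 2 = 1+0+0+0+1+0+1+0+0+0+0+0+1+0+0 mod 2 = 0
  s[1] = (011001100110011)·(100111110101110) mod 2 = 0+0+0+0+0+1+1+0+0+1+0+0+0+1+0 mod 2 = 0
  s[2] = (000111100001111)·(100111110101110) mod 2 = 0+0+0+1+1+1+1+0+0+0+0+1+1+1+0 mod 2 = 1
  s[3] = (000000011111111)·(100111110101110) mod 2 = 0+0+0+0+0+0+0+1+0+1+0+1+1+1+0 mod 2 = 1
Syndrome = 0011
Column i of H is the binary representation of i, so the syndrome is the binary index of the flipped bit.
Read s = 0011 with s[0] as LSB: 0·2^0 + 0·2^1 + 1·2^2 + 1·2^3 = 12.
Error is at bit position 12.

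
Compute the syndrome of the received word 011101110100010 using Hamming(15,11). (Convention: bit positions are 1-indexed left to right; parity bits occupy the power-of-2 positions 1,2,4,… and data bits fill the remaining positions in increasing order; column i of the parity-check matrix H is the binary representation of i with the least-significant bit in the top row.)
Syndrome s = H · r^T (mod 2), r = 011101110100010:
  s[0] = (101010101010101)·(011101110100010) mod 2 = 0+0+1+0+0+0+1+0+0+0+0+0+0+0+0 mod 2 = 0
  s[1] = (011001100110011)·(011101110100010) mod 2 = 0+1+1+0+0+1+1+0+0+1+0+0+0+1+0 mod 2 = 0
  s[2] = (000111100001111)·(011101110100010) mod 2 = 0+0+0+1+0+1+1+0+0+0+0+0+0+1+0 mod 2 = 0
  s[3] = (000000011111111)·(011101110100010) mod 2 = 0+0+0+0+0+0+0+1+0+1+0+0+0+1+0 mod 2 = 1
Syndrome = 0001
Non-zero syndrome: error at position 8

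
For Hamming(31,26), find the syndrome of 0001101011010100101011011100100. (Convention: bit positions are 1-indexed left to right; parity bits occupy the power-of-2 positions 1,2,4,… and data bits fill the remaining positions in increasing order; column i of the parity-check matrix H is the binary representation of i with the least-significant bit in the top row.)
Syndrome s = H · r^T (mod 2), r = 0001101011010100101011011100100:
  s[0] = (1010101010101010101010101010101)·(0001101011010100101011011100100) mod 2 = 0+0+0+0+1+0+1+0+1+0+0+0+0+0+0+0+1+0+1+0+1+0+0+0+1+0+0+0+1+0+0 mod 2 = 0
  s[1] = (0110011001100110011001100110011)·(0001101011010100101011011100100) mod 2 = 0+0+0+0+0+0+1+0+0+1+0+0+0+1+0+0+0+0+1+0+0+1+0+0+0+1+0+0+0+0+0 mod 2 = 0
  s[2] = (0001111000011110000111100001111)·(0001101011010100101011011100100) mod 2 = 0+0+0+1+1+0+1+0+0+0+0+1+0+1+0+0+0+0+0+0+1+1+0+0+0+0+0+0+1+0+0 mod 2 = 0
  s[3] = (0000000111111110000000011111111)·(0001101011010100101011011100100) mod 2 = 0+0+0+0+0+0+0+0+1+1+0+1+0+1+0+0+0+0+0+0+0+0+0+1+1+1+0+0+1+0+0 mod 2 = 0
  s[4] = (0000000000000001111111111111111)·(0001101011010100101011011100100) mod 2 = 0+0+0+0+0+0+0+0+0+0+0+0+0+0+0+0+1+0+1+0+1+1+0+1+1+1+0+0+1+0+0 mod 2 = 0
Syndrome = 00000
s = 0: no error detected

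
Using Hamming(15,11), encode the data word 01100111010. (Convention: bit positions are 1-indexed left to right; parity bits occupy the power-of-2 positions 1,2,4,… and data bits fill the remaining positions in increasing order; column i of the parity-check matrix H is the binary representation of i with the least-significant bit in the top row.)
Codeword c = d · G (mod 2), d = 01100111010:
  c[0] = d·G[:,0] = (01100111010)·(11011010101) mod 2 = 0+1+0+0+0+0+1+0+0+0+0 mod 2 = 0
  c[1] = d·G[:,1] = (01100111010)·(10110110011) mod 2 = 0+0+1+0+0+1+1+0+0+1+0 mod 2 = 0
  c[2] = d·G[:,2] = (01100111010)·(10000000000) mod 2 = 0+0+0+0+0+0+0+0+0+0+0 mod 2 = 0
  c[3] = d·G[:,3] = (01100111010)·(01110001111) mod 2 = 0+1+1+0+0+0+0+1+0+1+0 mod 2 = 0
  c[4] = d·G[:,4] = (01100111010)·(01000000000) mod 2 = 0+1+0+0+0+0+0+0+0+0+0 mod 2 = 1
  c[5] = d·G[:,5] = (01100111010)·(00100000000) mod 2 = 0+0+1+0+0+0+0+0+0+0+0 mod 2 = 1
  c[6] = d·G[:,6] = (01100111010)·(00010000000) mod 2 = 0+0+0+0+0+0+0+0+0+0+0 mod 2 = 0
  c[7] = d·G[:,7] = (01100111010)·(00001111111) mod 2 = 0+0+0+0+0+1+1+1+0+1+0 mod 2 = 0
  c[8] = d·G[:,8] = (01100111010)·(00001000000) mod 2 = 0+0+0+0+0+0+0+0+0+0+0 mod 2 = 0
  c[9] = d·G[:,9] = (01100111010)·(00000100000) mod 2 = 0+0+0+0+0+1+0+0+0+0+0 mod 2 = 1
  c[10] = d·G[:,10] = (01100111010)·(00000010000) mod 2 = 0+0+0+0+0+0+1+0+0+0+0 mod 2 = 1
  c[11] = d·G[:,11] = (01100111010)·(00000001000) mod 2 = 0+0+0+0+0+0+0+1+0+0+0 mod 2 = 1
  c[12] = d·G[:,12] = (01100111010)·(00000000100) mod 2 = 0+0+0+0+0+0+0+0+0+0+0 mod 2 = 0
  c[13] = d·G[:,13] = (01100111010)·(00000000010) mod 2 = 0+0+0+0+0+0+0+0+0+1+0 mod 2 = 1
  c[14] = d·G[:,14] = (01100111010)·(00000000001) mod 2 = 0+0+0+0+0+0+0+0+0+0+0 mod 2 = 0
Codeword = 000011000111010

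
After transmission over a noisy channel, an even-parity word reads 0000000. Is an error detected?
Sum of received bits: 0+0+0+0+0+0+0 = 0; 0 mod 2 = 0. Result is 0 → no error detected.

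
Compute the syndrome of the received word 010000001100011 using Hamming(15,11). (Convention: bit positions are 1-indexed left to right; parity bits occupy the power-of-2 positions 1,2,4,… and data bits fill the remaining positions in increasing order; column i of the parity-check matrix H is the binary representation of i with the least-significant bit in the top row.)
Syndrome s = H · r^T (mod 2), r = 010000001100011:
  s[0] = (101010101010101)·(010000001100011) mod 2 = 0+0+0+0+0+0+0+0+1+0+0+0+0+0+1 mod 2 = 0
  s[1] = (011001100110011)·(010000001100011) mod 2 = 0+1+0+0+0+0+0+0+0+1+0+0+0+1+1 mod 2 = 0
  s[2] = (000111100001111)·(010000001100011) mod 2 = 0+0+0+0+0+0+0+0+0+0+0+0+0+1+1 mod 2 = 0
  s[3] = (000000011111111)·(010000001100011) mod 2 = 0+0+0+0+0+0+0+0+1+1+0+0+0+1+1 mod 2 = 0
Syndrome = 0000
s = 0: no error detected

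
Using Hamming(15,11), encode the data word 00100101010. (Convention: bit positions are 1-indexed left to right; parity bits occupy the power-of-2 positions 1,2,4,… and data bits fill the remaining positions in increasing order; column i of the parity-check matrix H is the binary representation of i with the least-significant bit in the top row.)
Codeword c = d · G (mod 2), d = 00100101010:
  c[0] = d·G[:,0] = (00100101010)·(11011010101) mod 2 = 0+0+0+0+0+0+0+0+0+0+0 mod 2 = 0
  c[1] = d·G[:,1] = (00100101010)·(10110110011) mod 2 = 0+0+1+0+0+1+0+0+0+1+0 mod 2 = 1
  c[2] = d·G[:,2] = (00100101010)·(10000000000) mod 2 = 0+0+0+0+0+0+0+0+0+0+0 mod 2 = 0
  c[3] = d·G[:,3] = (00100101010)·(01110001111) mod 2 = 0+0+1+0+0+0+0+1+0+1+0 mod 2 = 1
  c[4] = d·G[:,4] = (00100101010)·(01000000000) mod 2 = 0+0+0+0+0+0+0+0+0+0+0 mod 2 = 0
  c[5] = d·G[:,5] = (00100101010)·(00100000000) mod 2 = 0+0+1+0+0+0+0+0+0+0+0 mod 2 = 1
  c[6] = d·G[:,6] = (00100101010)·(00010000000) mod 2 = 0+0+0+0+0+0+0+0+0+0+0 mod 2 = 0
  c[7] = d·G[:,7] = (00100101010)·(00001111111) mod 2 = 0+0+0+0+0+1+0+1+0+1+0 mod 2 = 1
  c[8] = d·G[:,8] = (00100101010)·(00001000000) mod 2 = 0+0+0+0+0+0+0+0+0+0+0 mod 2 = 0
  c[9] = d·G[:,9] = (00100101010)·(00000100000) mod 2 = 0+0+0+0+0+1+0+0+0+0+0 mod 2 = 1
  c[10] = d·G[:,10] = (00100101010)·(00000010000) mod 2 = 0+0+0+0+0+0+0+0+0+0+0 mod 2 = 0
  c[11] = d·G[:,11] = (00100101010)·(00000001000) mod 2 = 0+0+0+0+0+0+0+1+0+0+0 mod 2 = 1
  c[12] = d·G[:,12] = (00100101010)·(00000000100) mod 2 = 0+0+0+0+0+0+0+0+0+0+0 mod 2 = 0
  c[13] = d·G[:,13] = (00100101010)·(00000000010) mod 2 = 0+0+0+0+0+0+0+0+0+1+0 mod 2 = 1
  c[14] = d·G[:,14] = (00100101010)·(00000000001) mod 2 = 0+0+0+0+0+0+0+0+0+0+0 mod 2 = 0
Codeword = 010101010101010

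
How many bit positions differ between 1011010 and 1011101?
XOR = 0000111, count of 1s = 3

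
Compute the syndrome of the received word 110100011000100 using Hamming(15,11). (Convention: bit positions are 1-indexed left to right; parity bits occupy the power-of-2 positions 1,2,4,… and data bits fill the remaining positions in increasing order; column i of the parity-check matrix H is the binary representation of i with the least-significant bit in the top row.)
Syndrome s = H · r^T (mod 2), r = 110100011000100:
  s[0] = (101010101010101)·(110100011000100) mod 2 = 1+0+0+0+0+0+0+0+1+0+0+0+1+0+0 mod 2 = 1
  s[1] = (011001100110011)·(110100011000100) mod 2 = 0+1+0+0+0+0+0+0+0+0+0+0+0+0+0 mod 2 = 1
  s[2] = (000111100001111)·(110100011000100) mod 2 = 0+0+0+1+0+0+0+0+0+0+0+0+1+0+0 mod 2 = 0
  s[3] = (000000011111111)·(110100011000100) mod 2 = 0+0+0+0+0+0+0+1+1+0+0+0+1+0+0 mod 2 = 1
Syndrome = 1101
Non-zero syndrome: error at position 11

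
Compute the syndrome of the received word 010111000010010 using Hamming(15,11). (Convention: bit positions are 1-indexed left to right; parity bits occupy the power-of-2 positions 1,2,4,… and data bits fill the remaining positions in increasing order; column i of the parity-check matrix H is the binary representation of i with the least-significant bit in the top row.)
Syndrome s = H · r^T (mod 2), r = 010111000010010:
  s[0] = (101010101010101)·(010111000010010) mod 2 = 0+0+0+0+1+0+0+0+0+0+1+0+0+0+0 mod 2 = 0
  s[1] = (011001100110011)·(010111000010010) mod 2 = 0+1+0+0+0+1+0+0+0+0+1+0+0+1+0 mod 2 = 0
  s[2] = (000111100001111)·(010111000010010) mod 2 = 0+0+0+1+1+1+0+0+0+0+0+0+0+1+0 mod 2 = 0
  s[3] = (000000011111111)·(010111000010010) mod 2 = 0+0+0+0+0+0+0+0+0+0+1+0+0+1+0 mod 2 = 0
Syndrome = 0000
s = 0: no error detected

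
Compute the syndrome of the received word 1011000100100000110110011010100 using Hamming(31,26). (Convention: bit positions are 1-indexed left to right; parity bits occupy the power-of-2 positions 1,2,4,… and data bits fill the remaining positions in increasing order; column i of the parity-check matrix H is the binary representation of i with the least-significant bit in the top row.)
Syndrome s = H · r^T (mod 2), r = 1011000100100000110110011010100:
  s[0] = (1010101010101010101010101010101)·(1011000100100000110110011010100) mod 2 = 1+0+1+0+0+0+0+0+0+0+1+0+0+0+0+0+1+0+0+0+1+0+0+0+1+0+1+0+1+0+0 mod 2 = 0
  s[1] = (0110011001100110011001100110011)·(1011000100100000110110011010100) mod 2 = 0+0+1+0+0+0+0+0+0+0+1+0+0+0+0+0+0+1+0+0+0+0+0+0+0+0+1+0+0+0+0 mod 2 = 0
  s[2] = (0001111000011110000111100001111)·(1011000100100000110110011010100) mod 2 = 0+0+0+1+0+0+0+0+0+0+0+0+0+0+0+0+0+0+0+1+1+0+0+0+0+0+0+0+1+0+0 mod 2 = 0
  s[3] = (0000000111111110000000011111111)·(1011000100100000110110011010100) mod 2 = 0+0+0+0+0+0+0+1+0+0+1+0+0+0+0+0+0+0+0+0+0+0+0+1+1+0+1+0+1+0+0 mod 2 = 0
  s[4] = (0000000000000001111111111111111)·(1011000100100000110110011010100) mod 2 = 0+0+0+0+0+0+0+0+0+0+0+0+0+0+0+0+1+1+0+1+1+0+0+1+1+0+1+0+1+0+0 mod 2 = 0
Syndrome = 00000
s = 0: no error detected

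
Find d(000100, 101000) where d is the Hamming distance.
XOR = 101100, count of 1s = 3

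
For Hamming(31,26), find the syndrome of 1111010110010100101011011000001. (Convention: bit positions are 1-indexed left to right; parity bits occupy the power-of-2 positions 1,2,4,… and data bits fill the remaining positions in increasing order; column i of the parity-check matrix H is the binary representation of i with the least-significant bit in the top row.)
Syndrome s = H · r^T (mod 2), r = 1111010110010100101011011000001:
  s[0] = (1010101010101010101010101010101)·(1111010110010100101011011000001) mod 2 = 1+0+1+0+0+0+0+0+1+0+0+0+0+0+0+0+1+0+1+0+1+0+0+0+1+0+0+0+0+0+1 mod 2 = 0
  s[1] = (0110011001100110011001100110011)·(1111010110010100101011011000001) mod 2 = 0+1+1+0+0+1+0+0+0+0+0+0+0+1+0+0+0+0+1+0+0+1+0+0+0+0+0+0+0+0+1 mod 2 = 1
  s[2] = (0001111000011110000111100001111)·(1111010110010100101011011000001) mod 2 = 0+0+0+1+0+1+0+0+0+0+0+1+0+1+0+0+0+0+0+0+1+1+0+0+0+0+0+0+0+0+1 mod 2 = 1
  s[3] = (0000000111111110000000011111111)·(1111010110010100101011011000001) mod 2 = 0+0+0+0+0+0+0+1+1+0+0+1+0+1+0+0+0+0+0+0+0+0+0+1+1+0+0+0+0+0+1 mod 2 = 1
  s[4] = (0000000000000001111111111111111)·(1111010110010100101011011000001) mod 2 = 0+0+0+0+0+0+0+0+0+0+0+0+0+0+0+0+1+0+1+0+1+1+0+1+1+0+0+0+0+0+1 mod 2 = 1
Syndrome = 01111
Non-zero syndrome: error at position 30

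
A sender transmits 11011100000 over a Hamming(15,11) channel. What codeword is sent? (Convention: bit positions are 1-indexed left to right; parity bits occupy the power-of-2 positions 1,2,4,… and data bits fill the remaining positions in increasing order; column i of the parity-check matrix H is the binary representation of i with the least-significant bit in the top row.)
Codeword c = d · G (mod 2), d = 11011100000:
  c[0] = d·G[:,0] = (11011100000)·(11011010101) mod 2 = 1+1+0+1+1+0+0+0+0+0+0 mod 2 = 0
  c[1] = d·G[:,1] = (11011100000)·(10110110011) mod 2 = 1+0+0+1+0+1+0+0+0+0+0 mod 2 = 1
  c[2] = d·G[:,2] = (11011100000)·(10000000000) mod 2 = 1+0+0+0+0+0+0+0+0+0+0 mod 2 = 1
  c[3] = d·G[:,3] = (11011100000)·(01110001111) mod 2 = 0+1+0+1+0+0+0+0+0+0+0 mod 2 = 0
  c[4] = d·G[:,4] = (11011100000)·(01000000000) mod 2 = 0+1+0+0+0+0+0+0+0+0+0 mod 2 = 1
  c[5] = d·G[:,5] = (11011100000)·(00100000000) mod 2 = 0+0+0+0+0+0+0+0+0+0+0 mod 2 = 0
  c[6] = d·G[:,6] = (11011100000)·(00010000000) mod 2 = 0+0+0+1+0+0+0+0+0+0+0 mod 2 = 1
  c[7] = d·G[:,7] = (11011100000)·(00001111111) mod 2 = 0+0+0+0+1+1+0+0+0+0+0 mod 2 = 0
  c[8] = d·G[:,8] = (11011100000)·(00001000000) mod 2 = 0+0+0+0+1+0+0+0+0+0+0 mod 2 = 1
  c[9] = d·G[:,9] = (11011100000)·(00000100000) mod 2 = 0+0+0+0+0+1+0+0+0+0+0 mod 2 = 1
  c[10] = d·G[:,10] = (11011100000)·(00000010000) mod 2 = 0+0+0+0+0+0+0+0+0+0+0 mod 2 = 0
  c[11] = d·G[:,11] = (11011100000)·(00000001000) mod 2 = 0+0+0+0+0+0+0+0+0+0+0 mod 2 = 0
  c[12] = d·G[:,12] = (11011100000)·(00000000100) mod 2 = 0+0+0+0+0+0+0+0+0+0+0 mod 2 = 0
  c[13] = d·G[:,13] = (11011100000)·(00000000010) mod 2 = 0+0+0+0+0+0+0+0+0+0+0 mod 2 = 0
  c[14] = d·G[:,14] = (11011100000)·(00000000001) mod 2 = 0+0+0+0+0+0+0+0+0+0+0 mod 2 = 0
Codeword = 011010101100000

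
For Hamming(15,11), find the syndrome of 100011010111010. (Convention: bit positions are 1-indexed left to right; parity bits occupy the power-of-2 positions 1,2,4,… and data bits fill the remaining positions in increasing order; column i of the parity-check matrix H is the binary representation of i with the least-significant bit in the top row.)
Syndrome s = H · r^T (mod 2), r = 100011010111010:
  s[0] = (101010101010101)·(100011010111010) mod 2 = 1+0+0+0+1+0+0+0+0+0+1+0+0+0+0 mod 2 = 1
  s[1] = (011001100110011)·(100011010111010) mod 2 = 0+0+0+0+0+1+0+0+0+1+1+0+0+1+0 mod 2 = 0
  s[2] = (000111100001111)·(100011010111010) mod 2 = 0+0+0+0+1+1+0+0+0+0+0+1+0+1+0 mod 2 = 0
  s[3] = (000000011111111)·(100011010111010) mod 2 = 0+0+0+0+0+0+0+1+0+1+1+1+0+1+0 mod 2 = 1
Syndrome = 1001
Non-zero syndrome: error at position 9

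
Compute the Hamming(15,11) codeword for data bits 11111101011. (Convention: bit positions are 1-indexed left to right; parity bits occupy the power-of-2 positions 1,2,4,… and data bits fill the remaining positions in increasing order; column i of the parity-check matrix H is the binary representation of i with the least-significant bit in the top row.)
Codeword c = d · G (mod 2), d = 11111101011:
  c[0] = d·G[:,0] = (11111101011)·(11011010101) mod 2 = 1+1+0+1+1+0+0+0+0+0+1 mod 2 = 1
  c[1] = d·G[:,1] = (11111101011)·(10110110011) mod 2 = 1+0+1+1+0+1+0+0+0+1+1 mod 2 = 0
  c[2] = d·G[:,2] = (11111101011)·(10000000000) mod 2 = 1+0+0+0+0+0+0+0+0+0+0 mod 2 = 1
  c[3] = d·G[:,3] = (11111101011)·(01110001111) mod 2 = 0+1+1+1+0+0+0+1+0+1+1 mod 2 = 0
  c[4] = d·G[:,4] = (11111101011)·(01000000000) mod 2 = 0+1+0+0+0+0+0+0+0+0+0 mod 2 = 1
  c[5] = d·G[:,5] = (11111101011)·(00100000000) mod 2 = 0+0+1+0+0+0+0+0+0+0+0 mod 2 = 1
  c[6] = d·G[:,6] = (11111101011)·(00010000000) mod 2 = 0+0+0+1+0+0+0+0+0+0+0 mod 2 = 1
  c[7] = d·G[:,7] = (11111101011)·(00001111111) mod 2 = 0+0+0+0+1+1+0+1+0+1+1 mod 2 = 1
  c[8] = d·G[:,8] = (11111101011)·(00001000000) mod 2 = 0+0+0+0+1+0+0+0+0+0+0 mod 2 = 1
  c[9] = d·G[:,9] = (11111101011)·(00000100000) mod 2 = 0+0+0+0+0+1+0+0+0+0+0 mod 2 = 1
  c[10] = d·G[:,10] = (11111101011)·(00000010000) mod 2 = 0+0+0+0+0+0+0+0+0+0+0 mod 2 = 0
  c[11] = d·G[:,11] = (11111101011)·(00000001000) mod 2 = 0+0+0+0+0+0+0+1+0+0+0 mod 2 = 1
  c[12] = d·G[:,12] = (11111101011)·(00000000100) mod 2 = 0+0+0+0+0+0+0+0+0+0+0 mod 2 = 0
  c[13] = d·G[:,13] = (11111101011)·(00000000010) mod 2 = 0+0+0+0+0+0+0+0+0+1+0 mod 2 = 1
  c[14] = d·G[:,14] = (11111101011)·(00000000001) mod 2 = 0+0+0+0+0+0+0+0+0+0+1 mod 2 = 1
Codeword = 101011111101011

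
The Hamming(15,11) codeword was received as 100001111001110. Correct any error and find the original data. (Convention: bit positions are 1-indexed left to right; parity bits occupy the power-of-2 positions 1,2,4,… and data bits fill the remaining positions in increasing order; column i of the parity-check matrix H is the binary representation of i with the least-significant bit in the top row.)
Syndrome s = H · r^T (mod 2), r = 100001111001110:
  s[0] = (101010101010101)·(100001111001110) mod 2 = 1+0+0+0+0+0+1+0+1+0+0+0+1+0+0 mod 2 = 0
  s[1] = (011001100110011)·(100001111001110) mod 2 = 0+0+0+0+0+1+1+0+0+0+0+0+0+1+0 mod 2 = 1
  s[2] = (000111100001111)·(100001111001110) mod 2 = 0+0+0+0+0+1+1+0+0+0+0+1+1+1+0 mod 2 = 1
  s[3] = (000000011111111)·(100001111001110) mod 2 = 0+0+0+0+0+0+0+1+1+0+0+1+1+1+0 mod 2 = 1
Syndrome = 0111
Column 14 of H equals this syndrome → error at bit 14 (1-indexed).
Flip bit 14: 100001111001110 → 100001111001100
Extract data bits at positions {3,5,6,7,9,10,11,12,13,14,15}: 00111001100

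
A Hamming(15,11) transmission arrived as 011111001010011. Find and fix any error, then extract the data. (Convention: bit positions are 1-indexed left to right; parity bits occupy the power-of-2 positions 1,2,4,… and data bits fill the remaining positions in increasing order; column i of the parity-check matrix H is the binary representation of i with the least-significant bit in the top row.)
Syndrome s = H · r^T (mod 2), r = 011111001010011:
  s[0] = (101010101010101)·(011111001010011) mod 2 = 0+0+1+0+1+0+0+0+1+0+1+0+0+0+1 mod 2 = 1
  s[1] = (011001100110011)·(011111001010011) mod 2 = 0+1+1+0+0+1+0+0+0+0+1+0+0+1+1 mod 2 = 0
  s[2] = (000111100001111)·(011111001010011) mod 2 = 0+0+0+1+1+1+0+0+0+0+0+0+0+1+1 mod 2 = 1
  s[3] = (000000011111111)·(011111001010011) mod 2 = 0+0+0+0+0+0+0+0+1+0+1+0+0+1+1 mod 2 = 0
Syndrome = 1010
Column 5 of H equals this syndrome → error at bit 5 (1-indexed).
Flip bit 5: 011111001010011 → 011101001010011
Extract data bits at positions {3,5,6,7,9,10,11,12,13,14,15}: 10101010011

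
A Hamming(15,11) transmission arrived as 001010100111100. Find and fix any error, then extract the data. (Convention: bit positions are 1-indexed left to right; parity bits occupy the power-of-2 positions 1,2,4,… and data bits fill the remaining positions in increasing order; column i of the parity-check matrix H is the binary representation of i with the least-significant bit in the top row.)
Syndrome s = H · r^T (mod 2), r = 001010100111100:
  s[0] = (101010101010101)·(001010100111100) mod 2 = 0+0+1+0+1+0+1+0+0+0+1+0+1+0+0 mod 2 = 1
  s[1] = (011001100110011)·(001010100111100) mod 2 = 0+0+1+0+0+0+1+0+0+1+1+0+0+0+0 mod 2 = 0
  s[2] = (000111100001111)·(001010100111100) mod 2 = 0+0+0+0+1+0+1+0+0+0+0+1+1+0+0 mod 2 = 0
  s[3] = (000000011111111)·(001010100111100) mod 2 = 0+0+0+0+0+0+0+0+0+1+1+1+1+0+0 mod 2 = 0
Syndrome = 1000
Column 1 of H equals this syndrome → error at bit 1 (1-indexed).
Flip bit 1: 001010100111100 → 101010100111100
Extract data bits at positions {3,5,6,7,9,10,11,12,13,14,15}: 11010111100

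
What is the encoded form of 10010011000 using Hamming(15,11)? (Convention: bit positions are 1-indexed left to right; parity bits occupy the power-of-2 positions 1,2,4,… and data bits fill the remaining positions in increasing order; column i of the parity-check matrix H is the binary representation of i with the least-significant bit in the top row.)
Codeword c = d · G (mod 2), d = 10010011000:
  c[0] = d·G[:,0] = (10010011000)·(11011010101) mod 2 = 1+0+0+1+0+0+1+0+0+0+0 mod 2 = 1
  c[1] = d·G[:,1] = (10010011000)·(10110110011) mod 2 = 1+0+0+1+0+0+1+0+0+0+0 mod 2 = 1
  c[2] = d·G[:,2] = (10010011000)·(10000000000) mod 2 = 1+0+0+0+0+0+0+0+0+0+0 mod 2 = 1
  c[3] = d·G[:,3] = (10010011000)·(01110001111) mod 2 = 0+0+0+1+0+0+0+1+0+0+0 mod 2 = 0
  c[4] = d·G[:,4] = (10010011000)·(01000000000) mod 2 = 0+0+0+0+0+0+0+0+0+0+0 mod 2 = 0
  c[5] = d·G[:,5] = (10010011000)·(00100000000) mod 2 = 0+0+0+0+0+0+0+0+0+0+0 mod 2 = 0
  c[6] = d·G[:,6] = (10010011000)·(00010000000) mod 2 = 0+0+0+1+0+0+0+0+0+0+0 mod 2 = 1
  c[7] = d·G[:,7] = (10010011000)·(00001111111) mod 2 = 0+0+0+0+0+0+1+1+0+0+0 mod 2 = 0
  c[8] = d·G[:,8] = (10010011000)·(00001000000) mod 2 = 0+0+0+0+0+0+0+0+0+0+0 mod 2 = 0
  c[9] = d·G[:,9] = (10010011000)·(00000100000) mod 2 = 0+0+0+0+0+0+0+0+0+0+0 mod 2 = 0
  c[10] = d·G[:,10] = (10010011000)·(00000010000) mod 2 = 0+0+0+0+0+0+1+0+0+0+0 mod 2 = 1
  c[11] = d·G[:,11] = (10010011000)·(00000001000) mod 2 = 0+0+0+0+0+0+0+1+0+0+0 mod 2 = 1
  c[12] = d·G[:,12] = (10010011000)·(00000000100) mod 2 = 0+0+0+0+0+0+0+0+0+0+0 mod 2 = 0
  c[13] = d·G[:,13] = (10010011000)·(00000000010) mod 2 = 0+0+0+0+0+0+0+0+0+0+0 mod 2 = 0
  c[14] = d·G[:,14] = (10010011000)·(00000000001) mod 2 = 0+0+0+0+0+0+0+0+0+0+0 mod 2 = 0
Codeword = 111000100011000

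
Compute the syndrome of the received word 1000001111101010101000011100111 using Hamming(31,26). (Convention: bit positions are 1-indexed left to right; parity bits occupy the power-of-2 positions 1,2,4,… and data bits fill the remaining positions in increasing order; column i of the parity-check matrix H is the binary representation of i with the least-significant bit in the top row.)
Syndrome s = H · r^T (mod 2), r = 1000001111101010101000011100111:
  s[0] = (1010101010101010101010101010101)·(1000001111101010101000011100111) mod 2 = 1+0+0+0+0+0+1+0+1+0+1+0+1+0+1+0+1+0+1+0+0+0+0+0+1+0+0+0+1+0+1 mod 2 = 1
  s[1] = (0110011001100110011001100110011)·(1000001111101010101000011100111) mod 2 = 0+0+0+0+0+0+1+0+0+1+1+0+0+0+1+0+0+0+1+0+0+0+0+0+0+1+0+0+0+1+1 mod 2 = 0
  s[2] = (0001111000011110000111100001111)·(1000001111101010101000011100111) mod 2 = 0+0+0+0+0+0+1+0+0+0+0+0+1+0+1+0+0+0+0+0+0+0+0+0+0+0+0+0+1+1+1 mod 2 = 0
  s[3] = (0000000111111110000000011111111)·(1000001111101010101000011100111) mod 2 = 0+0+0+0+0+0+0+1+1+1+1+0+1+0+1+0+0+0+0+0+0+0+0+1+1+1+0+0+1+1+1 mod 2 = 0
  s[4] = (0000000000000001111111111111111)·(1000001111101010101000011100111) mod 2 = 0+0+0+0+0+0+0+0+0+0+0+0+0+0+0+0+1+0+1+0+0+0+0+1+1+1+0+0+1+1+1 mod 2 = 0
Syndrome = 10000
Non-zero syndrome: error at position 1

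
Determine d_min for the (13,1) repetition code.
d_min = 13 (the only two codewords are 0…0 and 1…1, differing in all 13 positions).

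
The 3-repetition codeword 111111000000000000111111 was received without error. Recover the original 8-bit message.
Split into 3-bit blocks: 111 111 000 000 000 000 111 111
Data = 11000011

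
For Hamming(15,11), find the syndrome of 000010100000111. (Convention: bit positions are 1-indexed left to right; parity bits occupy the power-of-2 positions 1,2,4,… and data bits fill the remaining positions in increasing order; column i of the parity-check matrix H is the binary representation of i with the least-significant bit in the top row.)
Syndrome s = H · r^T (mod 2), r = 000010100000111:
  s[0] = (101010101010101)·(000010100000111) mod 2 = 0+0+0+0+1+0+1+0+0+0+0+0+1+0+1 mod 2 = 0
  s[1] = (011001100110011)·(000010100000111) mod 2 = 0+0+0+0+0+0+1+0+0+0+0+0+0+1+1 mod 2 = 1
  s[2] = (000111100001111)·(000010100000111) mod 2 = 0+0+0+0+1+0+1+0+0+0+0+0+1+1+1 mod 2 = 1
  s[3] = (000000011111111)·(000010100000111) mod 2 = 0+0+0+0+0+0+0+0+0+0+0+0+1+1+1 mod 2 = 1
Syndrome = 0111
Non-zero syndrome: error at position 14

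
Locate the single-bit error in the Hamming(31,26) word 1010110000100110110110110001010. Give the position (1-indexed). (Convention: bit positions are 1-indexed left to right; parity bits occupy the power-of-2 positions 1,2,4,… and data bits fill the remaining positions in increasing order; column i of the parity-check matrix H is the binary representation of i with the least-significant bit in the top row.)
Syndrome s = H · r^T (mod 2), r = 1010110000100110110110110001010:
  s[0] = (1010101010101010101010101010101)·(1010110000100110110110110001010) mod 2 = 1+0+1+0+1+0+0+0+0+0+1+0+0+0+1+0+1+0+0+0+1+0+1+0+0+0+0+0+0+0+0 mod 2 = 0
  s[1] = (0110011001100110011001100110011)·(1010110000100110110110110001010) mod 2 = 0+0+1+0+0+1+0+0+0+0+1+0+0+1+1+0+0+1+0+0+0+0+1+0+0+0+0+0+0+1+0 mod 2 = 0
  s[2] = (0001111000011110000111100001111)·(1010110000100110110110110001010) mod 2 = 0+0+0+0+1+1+0+0+0+0+0+0+0+1+1+0+0+0+0+1+1+0+1+0+0+0+0+1+0+1+0 mod 2 = 1
  s[3] = (0000000111111110000000011111111)·(1010110000100110110110110001010) mod 2 = 0+0+0+0+0+0+0+0+0+0+1+0+0+1+1+0+0+0+0+0+0+0+0+1+0+0+0+1+0+1+0 mod 2 = 0
  s[4] = (0000000000000001111111111111111)·(1010110000100110110110110001010) mod 2 = 0+0+0+0+0+0+0+0+0+0+0+0+0+0+0+0+1+1+0+1+1+0+1+1+0+0+0+1+0+1+0 mod 2 = 0
Syndrome = 00100
Column i of H is the binary representation of i, so the syndrome is the binary index of the flipped bit.
Read s = 00100 with s[0] as LSB: 0·2^0 + 0·2^1 + 1·2^2 + 0·2^3 + 0·2^4 = 4.
Error is at bit position 4.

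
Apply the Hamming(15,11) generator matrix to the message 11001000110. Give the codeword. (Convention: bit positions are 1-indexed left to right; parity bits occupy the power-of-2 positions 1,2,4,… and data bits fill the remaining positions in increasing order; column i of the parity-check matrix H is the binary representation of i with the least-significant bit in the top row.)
Codeword c = d · G (mod 2), d = 11001000110:
  c[0] = d·G[:,0] = (11001000110)·(11011010101) mod 2 = 1+1+0+0+1+0+0+0+1+0+0 mod 2 = 0
  c[1] = d·G[:,1] = (11001000110)·(10110110011) mod 2 = 1+0+0+0+0+0+0+0+0+1+0 mod 2 = 0
  c[2] = d·G[:,2] = (11001000110)·(10000000000) mod 2 = 1+0+0+0+0+0+0+0+0+0+0 mod 2 = 1
  c[3] = d·G[:,3] = (11001000110)·(01110001111) mod 2 = 0+1+0+0+0+0+0+0+1+1+0 mod 2 = 1
  c[4] = d·G[:,4] = (11001000110)·(01000000000) mod 2 = 0+1+0+0+0+0+0+0+0+0+0 mod 2 = 1
  c[5] = d·G[:,5] = (11001000110)·(00100000000) mod 2 = 0+0+0+0+0+0+0+0+0+0+0 mod 2 = 0
  c[6] = d·G[:,6] = (11001000110)·(00010000000) mod 2 = 0+0+0+0+0+0+0+0+0+0+0 mod 2 = 0
  c[7] = d·G[:,7] = (11001000110)·(00001111111) mod 2 = 0+0+0+0+1+0+0+0+1+1+0 mod 2 = 1
  c[8] = d·G[:,8] = (11001000110)·(00001000000) mod 2 = 0+0+0+0+1+0+0+0+0+0+0 mod 2 = 1
  c[9] = d·G[:,9] = (11001000110)·(00000100000) mod 2 = 0+0+0+0+0+0+0+0+0+0+0 mod 2 = 0
  c[10] = d·G[:,10] = (11001000110)·(00000010000) mod 2 = 0+0+0+0+0+0+0+0+0+0+0 mod 2 = 0
  c[11] = d·G[:,11] = (11001000110)·(00000001000) mod 2 = 0+0+0+0+0+0+0+0+0+0+0 mod 2 = 0
  c[12] = d·G[:,12] = (11001000110)·(00000000100) mod 2 = 0+0+0+0+0+0+0+0+1+0+0 mod 2 = 1
  c[13] = d·G[:,13] = (11001000110)·(00000000010) mod 2 = 0+0+0+0+0+0+0+0+0+1+0 mod 2 = 1
  c[14] = d·G[:,14] = (11001000110)·(00000000001) mod 2 = 0+0+0+0+0+0+0+0+0+0+0 mod 2 = 0
Codeword = 001110011000110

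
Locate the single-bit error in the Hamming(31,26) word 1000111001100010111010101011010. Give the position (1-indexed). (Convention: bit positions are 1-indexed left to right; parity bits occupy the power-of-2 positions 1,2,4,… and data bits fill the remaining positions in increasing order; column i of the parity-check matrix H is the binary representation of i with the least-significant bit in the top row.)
Syndrome s = H · r^T (mod 2), r = 1000111001100010111010101011010:
  s[0] = (1010101010101010101010101010101)·(1000111001100010111010101011010) mod 2 = 1+0+0+0+1+0+1+0+0+0+1+0+0+0+1+0+1+0+1+0+1+0+1+0+1+0+1+0+0+0+0 mod 2 = 1
  s[1] = (0110011001100110011001100110011)·(1000111001100010111010101011010) mod 2 = 0+0+0+0+0+1+1+0+0+1+1+0+0+0+1+0+0+1+1+0+0+0+1+0+0+0+1+0+0+1+0 mod 2 = 0
  s[2] = (0001111000011110000111100001111)·(1000111001100010111010101011010) mod 2 = 0+0+0+0+1+1+1+0+0+0+0+0+0+0+1+0+0+0+0+0+1+0+1+0+0+0+0+1+0+1+0 mod 2 = 0
  s[3] = (0000000111111110000000011111111)·(1000111001100010111010101011010) mod 2 = 0+0+0+0+0+0+0+0+0+1+1+0+0+0+1+0+0+0+0+0+0+0+0+0+1+0+1+1+0+1+0 mod 2 = 1
  s[4] = (0000000000000001111111111111111)·(1000111001100010111010101011010) mod 2 = 0+0+0+0+0+0+0+0+0+0+0+0+0+0+0+0+1+1+1+0+1+0+1+0+1+0+1+1+0+1+0 mod 2 = 1
Syndrome = 10011
Column i of H is the binary representation of i, so the syndrome is the binary index of the flipped bit.
Read s = 10011 with s[0] as LSB: 1·2^0 + 0·2^1 + 0·2^2 + 1·2^3 + 1·2^4 = 25.
Error is at bit position 25.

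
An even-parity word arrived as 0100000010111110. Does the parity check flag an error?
Sum of received bits: 0+1+0+0+0+0+0+0+1+0+1+1+1+1+1+0 = 7; 7 mod 2 = 1. Result is 1 ≠ 0 → error detected.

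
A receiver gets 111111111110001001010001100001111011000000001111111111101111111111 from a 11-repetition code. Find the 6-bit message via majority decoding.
Split into 11-bit blocks and majority-vote each:
  block 1 = 11111111111: 11 ones, 0 zeros → 1
  block 2 = 00010010100: 3 ones, 8 zeros → 0
  block 3 = 01100001111: 6 ones, 5 zeros → 1
  block 4 = 01100000000: 2 ones, 9 zeros → 0
  block 5 = 11111111111: 11 ones, 0 zeros → 1
  block 6 = 01111111111: 10 ones, 1 zeros → 1
Decoded = 101011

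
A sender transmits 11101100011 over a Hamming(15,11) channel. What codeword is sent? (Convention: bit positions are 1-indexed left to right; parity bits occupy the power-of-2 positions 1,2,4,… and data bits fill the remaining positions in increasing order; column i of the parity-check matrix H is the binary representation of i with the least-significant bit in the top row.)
Codeword c = d · G (mod 2), d = 11101100011:
  c[0] = d·G[:,0] = (11101100011)·(11011010101) mod 2 = 1+1+0+0+1+0+0+0+0+0+1 mod 2 = 0
  c[1] = d·G[:,1] = (11101100011)·(10110110011) mod 2 = 1+0+1+0+0+1+0+0+0+1+1 mod 2 = 1
  c[2] = d·G[:,2] = (11101100011)·(10000000000) mod 2 = 1+0+0+0+0+0+0+0+0+0+0 mod 2 = 1
  c[3] = d·G[:,3] = (11101100011)·(01110001111) mod 2 = 0+1+1+0+0+0+0+0+0+1+1 mod 2 = 0
  c[4] = d·G[:,4] = (11101100011)·(01000000000) mod 2 = 0+1+0+0+0+0+0+0+0+0+0 mod 2 = 1
  c[5] = d·G[:,5] = (11101100011)·(00100000000) mod 2 = 0+0+1+0+0+0+0+0+0+0+0 mod 2 = 1
  c[6] = d·G[:,6] = (11101100011)·(00010000000) mod 2 = 0+0+0+0+0+0+0+0+0+0+0 mod 2 = 0
  c[7] = d·G[:,7] = (11101100011)·(00001111111) mod 2 = 0+0+0+0+1+1+0+0+0+1+1 mod 2 = 0
  c[8] = d·G[:,8] = (11101100011)·(00001000000) mod 2 = 0+0+0+0+1+0+0+0+0+0+0 mod 2 = 1
  c[9] = d·G[:,9] = (11101100011)·(00000100000) mod 2 = 0+0+0+0+0+1+0+0+0+0+0 mod 2 = 1
  c[10] = d·G[:,10] = (11101100011)·(00000010000) mod 2 = 0+0+0+0+0+0+0+0+0+0+0 mod 2 = 0
  c[11] = d·G[:,11] = (11101100011)·(00000001000) mod 2 = 0+0+0+0+0+0+0+0+0+0+0 mod 2 = 0
  c[12] = d·G[:,12] = (11101100011)·(00000000100) mod 2 = 0+0+0+0+0+0+0+0+0+0+0 mod 2 = 0
  c[13] = d·G[:,13] = (11101100011)·(00000000010) mod 2 = 0+0+0+0+0+0+0+0+0+1+0 mod 2 = 1
  c[14] = d·G[:,14] = (11101100011)·(00000000001) mod 2 = 0+0+0+0+0+0+0+0+0+0+1 mod 2 = 1
Codeword = 011011001100011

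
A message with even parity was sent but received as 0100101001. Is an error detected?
Sum of received bits: 0+1+0+0+1+0+1+0+0+1 = 4; 4 mod 2 = 0. Result is 0 → no error detected.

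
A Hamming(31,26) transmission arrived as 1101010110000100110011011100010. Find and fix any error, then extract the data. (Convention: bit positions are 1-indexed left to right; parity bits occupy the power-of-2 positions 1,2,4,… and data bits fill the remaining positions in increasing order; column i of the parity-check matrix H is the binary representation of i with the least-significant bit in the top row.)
Syndrome s = H · r^T (mod 2), r = 1101010110000100110011011100010:
  s[0] = (1010101010101010101010101010101)·(1101010110000100110011011100010) mod 2 = 1+0+0+0+0+0+0+0+1+0+0+0+0+0+0+0+1+0+0+0+1+0+0+0+1+0+0+0+0+0+0 mod 2 = 1
  s[1] = (0110011001100110011001100110011)·(1101010110000100110011011100010) mod 2 = 0+1+0+0+0+1+0+0+0+0+0+0+0+1+0+0+0+1+0+0+0+1+0+0+0+1+0+0+0+1+0 mod 2 = 1
  s[2] = (0001111000011110000111100001111)·(1101010110000100110011011100010) mod 2 = 0+0+0+1+0+1+0+0+0+0+0+0+0+1+0+0+0+0+0+0+1+1+0+0+0+0+0+0+0+1+0 mod 2 = 0
  s[3] = (0000000111111110000000011111111)·(1101010110000100110011011100010) mod 2 = 0+0+0+0+0+0+0+1+1+0+0+0+0+1+0+0+0+0+0+0+0+0+0+1+1+1+0+0+0+1+0 mod 2 = 1
  s[4] = (0000000000000001111111111111111)·(1101010110000100110011011100010) mod 2 = 0+0+0+0+0+0+0+0+0+0+0+0+0+0+0+0+1+1+0+0+1+1+0+1+1+1+0+0+0+1+0 mod 2 = 0
Syndrome = 11010
Column 11 of H equals this syndrome → error at bit 11 (1-indexed).
Flip bit 11: 1101010110000100110011011100010 → 1101010110100100110011011100010
Extract data bits at positions {3,5,6,7,9,10,11,12,13,14,15,17,18,19,20,21,22,23,24,25,26,27,28,29,30,31}: 00101010010110011011100010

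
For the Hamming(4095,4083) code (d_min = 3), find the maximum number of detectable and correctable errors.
Detection only: up to d_min − 1 = 2 errors.
Correction: up to ⌊(d_min − 1)/2⌋ = ⌊2/2⌋ = 1 errors.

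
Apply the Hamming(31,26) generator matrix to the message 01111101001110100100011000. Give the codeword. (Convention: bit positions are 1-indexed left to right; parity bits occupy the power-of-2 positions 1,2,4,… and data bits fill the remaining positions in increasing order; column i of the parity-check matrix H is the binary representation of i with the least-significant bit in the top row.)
Codeword c = d · G (mod 2), d = 01111101001110100100011000:
  c[0] = d·G[:,0] = (01111101001110100100011000)·(11011010101101010101010101) mod 2 = 0+1+0+1+1+0+0+0+0+0+1+1+0+0+0+0+0+1+0+0+0+1+0+0+0+0 mod 2 = 1
  c[1] = d·G[:,1] = (01111101001110100100011000)·(10110110011011001100110011) mod 2 = 0+0+1+1+0+1+0+0+0+0+1+0+1+0+0+0+0+1+0+0+0+1+0+0+0+0 mod 2 = 1
  c[2] = d·G[:,2] = (01111101001110100100011000)·(10000000000000000000000000) mod 2 = 0+0+0+0+0+0+0+0+0+0+0+0+0+0+0+0+0+0+0+0+0+0+0+0+0+0 mod 2 = 0
  c[3] = d·G[:,3] = (01111101001110100100011000)·(01110001111000111100001111) mod 2 = 0+1+1+1+0+0+0+1+0+0+1+0+0+0+1+0+0+1+0+0+0+0+1+0+0+0 mod 2 = 0
  c[4] = d·G[:,4] = (01111101001110100100011000)·(01000000000000000000000000) mod 2 = 0+1+0+0+0+0+0+0+0+0+0+0+0+0+0+0+0+0+0+0+0+0+0+0+0+0 mod 2 = 1
  c[5] = d·G[:,5] = (01111101001110100100011000)·(00100000000000000000000000) mod 2 = 0+0+1+0+0+0+0+0+0+0+0+0+0+0+0+0+0+0+0+0+0+0+0+0+0+0 mod 2 = 1
  c[6] = d·G[:,6] = (01111101001110100100011000)·(00010000000000000000000000) mod 2 = 0+0+0+1+0+0+0+0+0+0+0+0+0+0+0+0+0+0+0+0+0+0+0+0+0+0 mod 2 = 1
  c[7] = d·G[:,7] = (01111101001110100100011000)·(00001111111000000011111111) mod 2 = 0+0+0+0+1+1+0+1+0+0+1+0+0+0+0+0+0+0+0+0+0+1+1+0+0+0 mod 2 = 0
  c[8] = d·G[:,8] = (01111101001110100100011000)·(00001000000000000000000000) mod 2 = 0+0+0+0+1+0+0+0+0+0+0+0+0+0+0+0+0+0+0+0+0+0+0+0+0+0 mod 2 = 1
  c[9] = d·G[:,9] = (01111101001110100100011000)·(00000100000000000000000000) mod 2 = 0+0+0+0+0+1+0+0+0+0+0+0+0+0+0+0+0+0+0+0+0+0+0+0+0+0 mod 2 = 1
  c[10] = d·G[:,10] = (01111101001110100100011000)·(00000010000000000000000000) mod 2 = 0+0+0+0+0+0+0+0+0+0+0+0+0+0+0+0+0+0+0+0+0+0+0+0+0+0 mod 2 = 0
  c[11] = d·G[:,11] = (01111101001110100100011000)·(00000001000000000000000000) mod 2 = 0+0+0+0+0+0+0+1+0+0+0+0+0+0+0+0+0+0+0+0+0+0+0+0+0+0 mod 2 = 1
  c[12] = d·G[:,12] = (01111101001110100100011000)·(00000000100000000000000000) mod 2 = 0+0+0+0+0+0+0+0+0+0+0+0+0+0+0+0+0+0+0+0+0+0+0+0+0+0 mod 2 = 0
  c[13] = d·G[:,13] = (01111101001110100100011000)·(00000000010000000000000000) mod 2 = 0+0+0+0+0+0+0+0+0+0+0+0+0+0+0+0+0+0+0+0+0+0+0+0+0+0 mod 2 = 0
  c[14] = d·G[:,14] = (01111101001110100100011000)·(00000000001000000000000000) mod 2 = 0+0+0+0+0+0+0+0+0+0+1+0+0+0+0+0+0+0+0+0+0+0+0+0+0+0 mod 2 = 1
  c[15] = d·G[:,15] = (01111101001110100100011000)·(00000000000111111111111111) mod 2 = 0+0+0+0+0+0+0+0+0+0+0+1+1+0+1+0+0+1+0+0+0+1+1+0+0+0 mod 2 = 0
  c[16] = d·G[:,16] = (01111101001110100100011000)·(00000000000100000000000000) mod 2 = 0+0+0+0+0+0+0+0+0+0+0+1+0+0+0+0+0+0+0+0+0+0+0+0+0+0 mod 2 = 1
  c[17] = d·G[:,17] = (01111101001110100100011000)·(00000000000010000000000000) mod 2 = 0+0+0+0+0+0+0+0+0+0+0+0+1+0+0+0+0+0+0+0+0+0+0+0+0+0 mod 2 = 1
  c[18] = d·G[:,18] = (01111101001110100100011000)·(00000000000001000000000000) mod 2 = 0+0+0+0+0+0+0+0+0+0+0+0+0+0+0+0+0+0+0+0+0+0+0+0+0+0 mod 2 = 0
  c[19] = d·G[:,19] = (01111101001110100100011000)·(00000000000000100000000000) mod 2 = 0+0+0+0+0+0+0+0+0+0+0+0+0+0+1+0+0+0+0+0+0+0+0+0+0+0 mod 2 = 1
  c[20] = d·G[:,20] = (01111101001110100100011000)·(00000000000000010000000000) mod 2 = 0+0+0+0+0+0+0+0+0+0+0+0+0+0+0+0+0+0+0+0+0+0+0+0+0+0 mod 2 = 0
  c[21] = d·G[:,21] = (01111101001110100100011000)·(00000000000000001000000000) mod 2 = 0+0+0+0+0+0+0+0+0+0+0+0+0+0+0+0+0+0+0+0+0+0+0+0+0+0 mod 2 = 0
  c[22] = d·G[:,22] = (01111101001110100100011000)·(00000000000000000100000000) mod 2 = 0+0+0+0+0+0+0+0+0+0+0+0+0+0+0+0+0+1+0+0+0+0+0+0+0+0 mod 2 = 1
  c[23] = d·G[:,23] = (01111101001110100100011000)·(00000000000000000010000000) mod 2 = 0+0+0+0+0+0+0+0+0+0+0+0+0+0+0+0+0+0+0+0+0+0+0+0+0+0 mod 2 = 0
  c[24] = d·G[:,24] = (01111101001110100100011000)·(00000000000000000001000000) mod 2 = 0+0+0+0+0+0+0+0+0+0+0+0+0+0+0+0+0+0+0+0+0+0+0+0+0+0 mod 2 = 0
  c[25] = d·G[:,25] = (01111101001110100100011000)·(00000000000000000000100000) mod 2 = 0+0+0+0+0+0+0+0+0+0+0+0+0+0+0+0+0+0+0+0+0+0+0+0+0+0 mod 2 = 0
  c[26] = d·G[:,26] = (01111101001110100100011000)·(00000000000000000000010000) mod 2 = 0+0+0+0+0+0+0+0+0+0+0+0+0+0+0+0+0+0+0+0+0+1+0+0+0+0 mod 2 = 1
  c[27] = d·G[:,27] = (01111101001110100100011000)·(00000000000000000000001000) mod 2 = 0+0+0+0+0+0+0+0+0+0+0+0+0+0+0+0+0+0+0+0+0+0+1+0+0+0 mod 2 = 1
  c[28] = d·G[:,28] = (01111101001110100100011000)·(00000000000000000000000100) mod 2 = 0+0+0+0+0+0+0+0+0+0+0+0+0+0+0+0+0+0+0+0+0+0+0+0+0+0 mod 2 = 0
  c[29] = d·G[:,29] = (01111101001110100100011000)·(00000000000000000000000010) mod 2 = 0+0+0+0+0+0+0+0+0+0+0+0+0+0+0+0+0+0+0+0+0+0+0+0+0+0 mod 2 = 0
  c[30] = d·G[:,30] = (01111101001110100100011000)·(00000000000000000000000001) mod 2 = 0+0+0+0+0+0+0+0+0+0+0+0+0+0+0+0+0+0+0+0+0+0+0+0+0+0 mod 2 = 0
Codeword = 1100111011010010110100100011000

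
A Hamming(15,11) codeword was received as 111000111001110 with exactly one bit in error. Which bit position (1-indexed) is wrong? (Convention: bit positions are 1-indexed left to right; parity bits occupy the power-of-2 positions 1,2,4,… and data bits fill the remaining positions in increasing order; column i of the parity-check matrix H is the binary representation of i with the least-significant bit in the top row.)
Syndrome s = H · r^T (mod 2), r = 111000111001110:
  s[0] = (101010101010101)·(111000111001110) mod 2 = 1+0+1+0+0+0+1+0+1+0+0+0+1+0+0 mod 2 = 1
  s[1] = (011001100110011)·(111000111001110) mod 2 = 0+1+1+0+0+0+1+0+0+0+0+0+0+1+0 mod 2 = 0
  s[2] = (000111100001111)·(111000111001110) mod 2 = 0+0+0+0+0+0+1+0+0+0+0+1+1+1+0 mod 2 = 0
  s[3] = (000000011111111)·(111000111001110) mod 2 = 0+0+0+0+0+0+0+1+1+0+0+1+1+1+0 mod 2 = 1
Syndrome = 1001
Column i of H is the binary representation of i, so the syndrome is the binary index of the flipped bit.
Read s = 1001 with s[0] as LSB: 1·2^0 + 0·2^1 + 0·2^2 + 1·2^3 = 9.
Error is at bit position 9.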